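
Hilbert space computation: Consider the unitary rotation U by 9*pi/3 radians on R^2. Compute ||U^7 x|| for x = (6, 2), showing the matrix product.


U is a rotation by theta = 9*pi/3
U^7 = rotation by 7*theta = 63*pi/3 = 3*pi/3 (mod 2*pi)
cos(3*pi/3) = -1.0000, sin(3*pi/3) = 0.0000
U^7 x = (-1.0000 * 6 - 0.0000 * 2, 0.0000 * 6 + -1.0000 * 2)
= (-6.0000, -2.0000)
||U^7 x|| = sqrt((-6.0000)^2 + (-2.0000)^2) = sqrt(40.0000) = 6.3246

6.3246


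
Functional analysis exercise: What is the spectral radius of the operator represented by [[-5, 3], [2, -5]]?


For a 2x2 matrix, eigenvalues satisfy lambda^2 - (trace)*lambda + det = 0
trace = -5 + -5 = -10
det = -5*-5 - 3*2 = 19
discriminant = (-10)^2 - 4*(19) = 24
spectral radius = max |eigenvalue| = 7.4495

7.4495


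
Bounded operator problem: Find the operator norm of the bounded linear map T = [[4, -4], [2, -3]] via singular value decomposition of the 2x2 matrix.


A^T A = [[20, -22], [-22, 25]]
trace(A^T A) = 45, det(A^T A) = 16
discriminant = 45^2 - 4*16 = 1961
Largest eigenvalue of A^T A = (trace + sqrt(disc))/2 = 44.6416
||T|| = sqrt(44.6416) = 6.6814

6.6814


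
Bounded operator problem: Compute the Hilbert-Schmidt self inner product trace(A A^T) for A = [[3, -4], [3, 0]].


trace(A * A^T) = sum of squares of all entries
= 3^2 + (-4)^2 + 3^2 + 0^2
= 9 + 16 + 9 + 0
= 34

34


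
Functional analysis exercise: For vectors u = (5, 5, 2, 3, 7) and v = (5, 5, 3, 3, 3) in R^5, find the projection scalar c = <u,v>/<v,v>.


Computing <u,v> = 5*5 + 5*5 + 2*3 + 3*3 + 7*3 = 86
Computing <v,v> = 5^2 + 5^2 + 3^2 + 3^2 + 3^2 = 77
Projection coefficient = 86/77 = 1.1169

1.1169


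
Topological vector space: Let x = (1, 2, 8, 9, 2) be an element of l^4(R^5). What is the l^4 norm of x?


The l^4 norm = (sum |x_i|^4)^(1/4)
Sum of 4th powers = 1 + 16 + 4096 + 6561 + 16 = 10690
||x||_4 = (10690)^(1/4) = 10.1682

10.1682


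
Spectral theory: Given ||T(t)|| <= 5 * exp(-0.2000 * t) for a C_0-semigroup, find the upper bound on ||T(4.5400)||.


||T(4.5400)|| <= 5 * exp(-0.2000 * 4.5400)
= 5 * exp(-0.9080)
= 5 * 0.4033
= 2.0167

2.0167


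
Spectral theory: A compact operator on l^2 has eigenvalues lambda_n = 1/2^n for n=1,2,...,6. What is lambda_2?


The eigenvalue formula gives lambda_2 = 1/2^2
= 1/4
= 0.2500

0.2500


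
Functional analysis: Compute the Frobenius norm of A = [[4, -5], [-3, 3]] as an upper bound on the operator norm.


||A||_F^2 = sum a_ij^2
= 4^2 + (-5)^2 + (-3)^2 + 3^2
= 16 + 25 + 9 + 9 = 59
||A||_F = sqrt(59) = 7.6811

7.6811


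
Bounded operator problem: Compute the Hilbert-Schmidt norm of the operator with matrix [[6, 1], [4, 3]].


The Hilbert-Schmidt norm is sqrt(sum of squares of all entries).
Sum of squares = 6^2 + 1^2 + 4^2 + 3^2
= 36 + 1 + 16 + 9 = 62
||T||_HS = sqrt(62) = 7.8740

7.8740


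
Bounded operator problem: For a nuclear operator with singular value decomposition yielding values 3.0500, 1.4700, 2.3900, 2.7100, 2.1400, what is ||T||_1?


The nuclear norm is the sum of all singular values.
||T||_1 = 3.0500 + 1.4700 + 2.3900 + 2.7100 + 2.1400
= 11.7600

11.7600


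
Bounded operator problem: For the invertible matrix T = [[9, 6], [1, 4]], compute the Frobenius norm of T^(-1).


det(T) = 9*4 - 6*1 = 30
T^(-1) = (1/30) * [[4, -6], [-1, 9]] = [[0.1333, -0.2000], [-0.0333, 0.3000]]
||T^(-1)||_F^2 = 0.1333^2 + (-0.2000)^2 + (-0.0333)^2 + 0.3000^2 = 0.1489
||T^(-1)||_F = sqrt(0.1489) = 0.3859

0.3859


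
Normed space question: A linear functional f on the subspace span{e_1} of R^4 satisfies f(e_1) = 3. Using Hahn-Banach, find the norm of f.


The norm of f is given by ||f|| = sup_{||x||=1} |f(x)|.
On span{e_1}, ||e_1|| = 1, so ||f|| = |f(e_1)| / ||e_1||
= |3| / 1 = 3.0000

3.0000


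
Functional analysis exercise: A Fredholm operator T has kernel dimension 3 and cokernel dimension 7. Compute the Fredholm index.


The Fredholm index is defined as ind(T) = dim(ker T) - dim(coker T)
= 3 - 7
= -4

-4


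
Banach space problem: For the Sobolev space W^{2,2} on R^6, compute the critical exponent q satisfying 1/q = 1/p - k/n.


Using the Sobolev embedding formula: 1/q = 1/p - k/n
1/q = 1/2 - 2/6 = 1/6
q = 1/(1/6) = 6

6.0000


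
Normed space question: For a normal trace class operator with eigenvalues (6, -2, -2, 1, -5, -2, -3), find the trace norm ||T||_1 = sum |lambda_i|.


For a normal operator, singular values equal |eigenvalues|.
Trace norm = sum |lambda_i| = 6 + 2 + 2 + 1 + 5 + 2 + 3
= 21

21


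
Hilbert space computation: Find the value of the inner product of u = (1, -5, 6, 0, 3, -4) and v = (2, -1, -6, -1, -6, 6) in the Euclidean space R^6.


Computing the standard inner product <u, v> = sum u_i * v_i
= 1*2 + -5*-1 + 6*-6 + 0*-1 + 3*-6 + -4*6
= 2 + 5 + -36 + 0 + -18 + -24
= -71

-71


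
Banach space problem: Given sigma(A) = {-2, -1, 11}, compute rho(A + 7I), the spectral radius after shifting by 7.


Spectrum of A + 7I = {5, 6, 18}
Spectral radius = max |lambda| over the shifted spectrum
= max(5, 6, 18) = 18

18


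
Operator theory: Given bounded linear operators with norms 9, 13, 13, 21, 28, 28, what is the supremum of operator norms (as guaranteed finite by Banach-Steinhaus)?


By the Uniform Boundedness Principle, the supremum of norms is finite.
sup_k ||T_k|| = max(9, 13, 13, 21, 28, 28) = 28

28


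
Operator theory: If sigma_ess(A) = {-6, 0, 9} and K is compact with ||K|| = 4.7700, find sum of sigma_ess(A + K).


By Weyl's theorem, the essential spectrum is invariant under compact perturbations.
sigma_ess(A + K) = sigma_ess(A) = {-6, 0, 9}
Sum = -6 + 0 + 9 = 3

3


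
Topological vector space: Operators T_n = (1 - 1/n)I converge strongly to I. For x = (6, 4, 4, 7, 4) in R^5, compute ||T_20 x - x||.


T_20 x - x = (1 - 1/20)x - x = -x/20
||x|| = sqrt(133) = 11.5326
||T_20 x - x|| = ||x||/20 = 11.5326/20 = 0.5766

0.5766


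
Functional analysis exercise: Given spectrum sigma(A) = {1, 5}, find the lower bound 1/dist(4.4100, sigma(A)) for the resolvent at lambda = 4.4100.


dist(4.4100, {1, 5}) = min(|4.4100 - 1|, |4.4100 - 5|)
= min(3.4100, 0.5900) = 0.5900
Resolvent bound = 1/0.5900 = 1.6949

1.6949


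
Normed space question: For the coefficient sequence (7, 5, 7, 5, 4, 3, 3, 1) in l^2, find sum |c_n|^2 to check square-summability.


sum |c_n|^2 = 7^2 + 5^2 + 7^2 + 5^2 + 4^2 + 3^2 + 3^2 + 1^2
= 49 + 25 + 49 + 25 + 16 + 9 + 9 + 1
= 183

183


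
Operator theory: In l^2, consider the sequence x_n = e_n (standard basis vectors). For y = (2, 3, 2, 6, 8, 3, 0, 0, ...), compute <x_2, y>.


x_2 = e_2 is the standard basis vector with 1 in position 2.
<x_2, y> = y_2 = 3
As n -> infinity, <x_n, y> -> 0, confirming weak convergence of (x_n) to 0.

3


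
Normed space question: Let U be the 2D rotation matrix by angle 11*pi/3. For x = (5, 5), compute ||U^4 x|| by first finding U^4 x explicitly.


U is a rotation by theta = 11*pi/3
U^4 = rotation by 4*theta = 44*pi/3 = 2*pi/3 (mod 2*pi)
cos(2*pi/3) = -0.5000, sin(2*pi/3) = 0.8660
U^4 x = (-0.5000 * 5 - 0.8660 * 5, 0.8660 * 5 + -0.5000 * 5)
= (-6.8301, 1.8301)
||U^4 x|| = sqrt((-6.8301)^2 + 1.8301^2) = sqrt(50.0000) = 7.0711

7.0711


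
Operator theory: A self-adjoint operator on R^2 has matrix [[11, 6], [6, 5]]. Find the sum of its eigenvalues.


For a self-adjoint (symmetric) matrix, the eigenvalues are real.
The sum of eigenvalues equals the trace of the matrix.
trace = 11 + 5 = 16

16


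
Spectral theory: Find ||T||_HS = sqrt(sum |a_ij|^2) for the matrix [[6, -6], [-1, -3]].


The Hilbert-Schmidt norm is sqrt(sum of squares of all entries).
Sum of squares = 6^2 + (-6)^2 + (-1)^2 + (-3)^2
= 36 + 36 + 1 + 9 = 82
||T||_HS = sqrt(82) = 9.0554

9.0554


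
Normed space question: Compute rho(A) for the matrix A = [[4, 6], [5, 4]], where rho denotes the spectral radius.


For a 2x2 matrix, eigenvalues satisfy lambda^2 - (trace)*lambda + det = 0
trace = 4 + 4 = 8
det = 4*4 - 6*5 = -14
discriminant = 8^2 - 4*(-14) = 120
spectral radius = max |eigenvalue| = 9.4772

9.4772


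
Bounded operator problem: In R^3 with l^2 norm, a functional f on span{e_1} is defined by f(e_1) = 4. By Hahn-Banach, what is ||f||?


The norm of f is given by ||f|| = sup_{||x||=1} |f(x)|.
On span{e_1}, ||e_1|| = 1, so ||f|| = |f(e_1)| / ||e_1||
= |4| / 1 = 4.0000

4.0000


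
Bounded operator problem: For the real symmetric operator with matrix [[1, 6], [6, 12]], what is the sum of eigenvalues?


For a self-adjoint (symmetric) matrix, the eigenvalues are real.
The sum of eigenvalues equals the trace of the matrix.
trace = 1 + 12 = 13

13


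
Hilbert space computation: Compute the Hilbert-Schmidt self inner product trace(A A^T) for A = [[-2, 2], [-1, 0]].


trace(A * A^T) = sum of squares of all entries
= (-2)^2 + 2^2 + (-1)^2 + 0^2
= 4 + 4 + 1 + 0
= 9

9


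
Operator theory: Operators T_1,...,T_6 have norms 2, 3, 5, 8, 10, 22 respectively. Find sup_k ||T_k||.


By the Uniform Boundedness Principle, the supremum of norms is finite.
sup_k ||T_k|| = max(2, 3, 5, 8, 10, 22) = 22

22


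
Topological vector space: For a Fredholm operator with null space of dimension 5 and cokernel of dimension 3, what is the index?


The Fredholm index is defined as ind(T) = dim(ker T) - dim(coker T)
= 5 - 3
= 2

2


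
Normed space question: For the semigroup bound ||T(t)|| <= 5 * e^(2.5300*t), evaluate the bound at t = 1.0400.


||T(1.0400)|| <= 5 * exp(2.5300 * 1.0400)
= 5 * exp(2.6312)
= 5 * 13.8904
= 69.4521

69.4521


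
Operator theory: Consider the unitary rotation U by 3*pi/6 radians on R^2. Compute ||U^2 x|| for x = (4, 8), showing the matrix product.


U is a rotation by theta = 3*pi/6
U^2 = rotation by 2*theta = 6*pi/6
cos(6*pi/6) = -1.0000, sin(6*pi/6) = 0.0000
U^2 x = (-1.0000 * 4 - 0.0000 * 8, 0.0000 * 4 + -1.0000 * 8)
= (-4.0000, -8.0000)
||U^2 x|| = sqrt((-4.0000)^2 + (-8.0000)^2) = sqrt(80.0000) = 8.9443

8.9443


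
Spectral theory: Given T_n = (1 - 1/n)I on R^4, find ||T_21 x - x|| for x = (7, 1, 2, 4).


T_21 x - x = (1 - 1/21)x - x = -x/21
||x|| = sqrt(70) = 8.3666
||T_21 x - x|| = ||x||/21 = 8.3666/21 = 0.3984

0.3984


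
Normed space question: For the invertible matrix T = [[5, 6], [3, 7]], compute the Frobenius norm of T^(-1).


det(T) = 5*7 - 6*3 = 17
T^(-1) = (1/17) * [[7, -6], [-3, 5]] = [[0.4118, -0.3529], [-0.1765, 0.2941]]
||T^(-1)||_F^2 = 0.4118^2 + (-0.3529)^2 + (-0.1765)^2 + 0.2941^2 = 0.4118
||T^(-1)||_F = sqrt(0.4118) = 0.6417

0.6417


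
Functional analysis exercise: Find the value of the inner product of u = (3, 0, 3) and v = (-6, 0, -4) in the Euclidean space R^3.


Computing the standard inner product <u, v> = sum u_i * v_i
= 3*-6 + 0*0 + 3*-4
= -18 + 0 + -12
= -30

-30


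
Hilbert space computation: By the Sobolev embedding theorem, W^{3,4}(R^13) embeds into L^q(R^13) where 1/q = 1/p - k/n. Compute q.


Using the Sobolev embedding formula: 1/q = 1/p - k/n
1/q = 1/4 - 3/13 = 1/52
q = 1/(1/52) = 52

52.0000


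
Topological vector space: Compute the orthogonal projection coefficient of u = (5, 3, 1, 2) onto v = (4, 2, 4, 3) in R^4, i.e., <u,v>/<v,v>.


Computing <u,v> = 5*4 + 3*2 + 1*4 + 2*3 = 36
Computing <v,v> = 4^2 + 2^2 + 4^2 + 3^2 = 45
Projection coefficient = 36/45 = 0.8000

0.8000


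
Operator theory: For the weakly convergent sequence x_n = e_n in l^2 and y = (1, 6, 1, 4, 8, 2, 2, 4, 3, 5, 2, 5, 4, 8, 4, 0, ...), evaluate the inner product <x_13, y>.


x_13 = e_13 is the standard basis vector with 1 in position 13.
<x_13, y> = y_13 = 4
As n -> infinity, <x_n, y> -> 0, confirming weak convergence of (x_n) to 0.

4


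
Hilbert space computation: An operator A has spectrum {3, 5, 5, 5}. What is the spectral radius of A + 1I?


Spectrum of A + 1I = {4, 6, 6, 6}
Spectral radius = max |lambda| over the shifted spectrum
= max(4, 6, 6, 6) = 6

6


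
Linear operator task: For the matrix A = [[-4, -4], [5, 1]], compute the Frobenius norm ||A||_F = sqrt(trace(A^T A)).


||A||_F^2 = sum a_ij^2
= (-4)^2 + (-4)^2 + 5^2 + 1^2
= 16 + 16 + 25 + 1 = 58
||A||_F = sqrt(58) = 7.6158

7.6158


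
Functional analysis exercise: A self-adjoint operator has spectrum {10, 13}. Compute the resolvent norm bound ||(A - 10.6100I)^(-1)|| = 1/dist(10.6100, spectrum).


dist(10.6100, {10, 13}) = min(|10.6100 - 10|, |10.6100 - 13|)
= min(0.6100, 2.3900) = 0.6100
Resolvent bound = 1/0.6100 = 1.6393

1.6393


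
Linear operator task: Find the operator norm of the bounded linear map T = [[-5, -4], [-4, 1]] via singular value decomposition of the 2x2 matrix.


A^T A = [[41, 16], [16, 17]]
trace(A^T A) = 58, det(A^T A) = 441
discriminant = 58^2 - 4*441 = 1600
Largest eigenvalue of A^T A = (trace + sqrt(disc))/2 = 49.0000
||T|| = sqrt(49.0000) = 7.0000

7.0000


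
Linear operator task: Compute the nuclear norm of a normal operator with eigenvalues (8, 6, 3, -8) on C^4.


For a normal operator, singular values equal |eigenvalues|.
Trace norm = sum |lambda_i| = 8 + 6 + 3 + 8
= 25

25


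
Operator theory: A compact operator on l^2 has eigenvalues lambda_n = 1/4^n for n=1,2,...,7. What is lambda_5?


The eigenvalue formula gives lambda_5 = 1/4^5
= 1/1024
= 9.7656e-04

9.7656e-04


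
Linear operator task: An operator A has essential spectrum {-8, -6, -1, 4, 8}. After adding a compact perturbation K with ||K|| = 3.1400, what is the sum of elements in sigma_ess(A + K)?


By Weyl's theorem, the essential spectrum is invariant under compact perturbations.
sigma_ess(A + K) = sigma_ess(A) = {-8, -6, -1, 4, 8}
Sum = -8 + -6 + -1 + 4 + 8 = -3

-3


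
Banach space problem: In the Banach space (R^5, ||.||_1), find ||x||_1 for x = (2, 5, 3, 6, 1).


The l^1 norm equals the sum of absolute values of all components.
||x||_1 = 2 + 5 + 3 + 6 + 1
= 17

17.0000


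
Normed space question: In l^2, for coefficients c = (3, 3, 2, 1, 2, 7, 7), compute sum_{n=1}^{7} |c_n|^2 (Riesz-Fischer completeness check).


sum |c_n|^2 = 3^2 + 3^2 + 2^2 + 1^2 + 2^2 + 7^2 + 7^2
= 9 + 9 + 4 + 1 + 4 + 49 + 49
= 125

125


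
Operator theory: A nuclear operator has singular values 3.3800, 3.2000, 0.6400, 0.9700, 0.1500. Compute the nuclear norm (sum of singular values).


The nuclear norm is the sum of all singular values.
||T||_1 = 3.3800 + 3.2000 + 0.6400 + 0.9700 + 0.1500
= 8.3400

8.3400


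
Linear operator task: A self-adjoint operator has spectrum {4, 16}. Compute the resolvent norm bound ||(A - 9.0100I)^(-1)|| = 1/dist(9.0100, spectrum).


dist(9.0100, {4, 16}) = min(|9.0100 - 4|, |9.0100 - 16|)
= min(5.0100, 6.9900) = 5.0100
Resolvent bound = 1/5.0100 = 0.1996

0.1996


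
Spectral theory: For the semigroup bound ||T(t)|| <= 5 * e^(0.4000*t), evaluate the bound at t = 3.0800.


||T(3.0800)|| <= 5 * exp(0.4000 * 3.0800)
= 5 * exp(1.2320)
= 5 * 3.4281
= 17.1404

17.1404


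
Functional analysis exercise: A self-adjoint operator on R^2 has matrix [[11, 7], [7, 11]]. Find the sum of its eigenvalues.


For a self-adjoint (symmetric) matrix, the eigenvalues are real.
The sum of eigenvalues equals the trace of the matrix.
trace = 11 + 11 = 22

22


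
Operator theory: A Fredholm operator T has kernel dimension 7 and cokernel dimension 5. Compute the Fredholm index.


The Fredholm index is defined as ind(T) = dim(ker T) - dim(coker T)
= 7 - 5
= 2

2


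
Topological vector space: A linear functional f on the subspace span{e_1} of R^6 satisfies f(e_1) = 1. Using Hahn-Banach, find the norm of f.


The norm of f is given by ||f|| = sup_{||x||=1} |f(x)|.
On span{e_1}, ||e_1|| = 1, so ||f|| = |f(e_1)| / ||e_1||
= |1| / 1 = 1.0000

1.0000


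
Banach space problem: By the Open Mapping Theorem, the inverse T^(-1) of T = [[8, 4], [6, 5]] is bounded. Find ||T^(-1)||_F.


det(T) = 8*5 - 4*6 = 16
T^(-1) = (1/16) * [[5, -4], [-6, 8]] = [[0.3125, -0.2500], [-0.3750, 0.5000]]
||T^(-1)||_F^2 = 0.3125^2 + (-0.2500)^2 + (-0.3750)^2 + 0.5000^2 = 0.5508
||T^(-1)||_F = sqrt(0.5508) = 0.7421

0.7421


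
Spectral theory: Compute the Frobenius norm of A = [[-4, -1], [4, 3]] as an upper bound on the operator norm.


||A||_F^2 = sum a_ij^2
= (-4)^2 + (-1)^2 + 4^2 + 3^2
= 16 + 1 + 16 + 9 = 42
||A||_F = sqrt(42) = 6.4807

6.4807


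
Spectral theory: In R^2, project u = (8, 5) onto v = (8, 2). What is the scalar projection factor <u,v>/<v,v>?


Computing <u,v> = 8*8 + 5*2 = 74
Computing <v,v> = 8^2 + 2^2 = 68
Projection coefficient = 74/68 = 1.0882

1.0882


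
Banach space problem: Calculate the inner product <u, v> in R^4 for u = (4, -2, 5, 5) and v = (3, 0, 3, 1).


Computing the standard inner product <u, v> = sum u_i * v_i
= 4*3 + -2*0 + 5*3 + 5*1
= 12 + 0 + 15 + 5
= 32

32


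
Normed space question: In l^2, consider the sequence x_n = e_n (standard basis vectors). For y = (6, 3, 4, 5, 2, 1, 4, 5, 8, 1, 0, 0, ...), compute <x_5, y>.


x_5 = e_5 is the standard basis vector with 1 in position 5.
<x_5, y> = y_5 = 2
As n -> infinity, <x_n, y> -> 0, confirming weak convergence of (x_n) to 0.

2


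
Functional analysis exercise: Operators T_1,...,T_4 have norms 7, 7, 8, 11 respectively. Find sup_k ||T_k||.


By the Uniform Boundedness Principle, the supremum of norms is finite.
sup_k ||T_k|| = max(7, 7, 8, 11) = 11

11


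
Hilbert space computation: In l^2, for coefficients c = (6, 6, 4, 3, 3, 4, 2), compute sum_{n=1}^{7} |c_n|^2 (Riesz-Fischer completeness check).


sum |c_n|^2 = 6^2 + 6^2 + 4^2 + 3^2 + 3^2 + 4^2 + 2^2
= 36 + 36 + 16 + 9 + 9 + 16 + 4
= 126

126


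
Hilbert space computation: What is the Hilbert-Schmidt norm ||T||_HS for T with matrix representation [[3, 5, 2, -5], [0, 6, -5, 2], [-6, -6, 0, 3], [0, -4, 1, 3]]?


The Hilbert-Schmidt norm is sqrt(sum of squares of all entries).
Sum of squares = 3^2 + 5^2 + 2^2 + (-5)^2 + 0^2 + 6^2 + (-5)^2 + 2^2 + (-6)^2 + (-6)^2 + 0^2 + 3^2 + 0^2 + (-4)^2 + 1^2 + 3^2
= 9 + 25 + 4 + 25 + 0 + 36 + 25 + 4 + 36 + 36 + 0 + 9 + 0 + 16 + 1 + 9 = 235
||T||_HS = sqrt(235) = 15.3297

15.3297


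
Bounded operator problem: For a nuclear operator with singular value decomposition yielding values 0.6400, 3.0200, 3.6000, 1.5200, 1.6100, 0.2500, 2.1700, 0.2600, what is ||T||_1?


The nuclear norm is the sum of all singular values.
||T||_1 = 0.6400 + 3.0200 + 3.6000 + 1.5200 + 1.6100 + 0.2500 + 2.1700 + 0.2600
= 13.0700

13.0700


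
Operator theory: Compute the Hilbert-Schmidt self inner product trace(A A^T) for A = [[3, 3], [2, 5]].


trace(A * A^T) = sum of squares of all entries
= 3^2 + 3^2 + 2^2 + 5^2
= 9 + 9 + 4 + 25
= 47

47


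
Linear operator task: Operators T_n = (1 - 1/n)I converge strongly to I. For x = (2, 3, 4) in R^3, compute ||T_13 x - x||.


T_13 x - x = (1 - 1/13)x - x = -x/13
||x|| = sqrt(29) = 5.3852
||T_13 x - x|| = ||x||/13 = 5.3852/13 = 0.4142

0.4142


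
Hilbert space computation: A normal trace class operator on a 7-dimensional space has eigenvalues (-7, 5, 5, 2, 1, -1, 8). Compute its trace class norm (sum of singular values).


For a normal operator, singular values equal |eigenvalues|.
Trace norm = sum |lambda_i| = 7 + 5 + 5 + 2 + 1 + 1 + 8
= 29

29


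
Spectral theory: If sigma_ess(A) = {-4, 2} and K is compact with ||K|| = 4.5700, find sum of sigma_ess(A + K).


By Weyl's theorem, the essential spectrum is invariant under compact perturbations.
sigma_ess(A + K) = sigma_ess(A) = {-4, 2}
Sum = -4 + 2 = -2

-2


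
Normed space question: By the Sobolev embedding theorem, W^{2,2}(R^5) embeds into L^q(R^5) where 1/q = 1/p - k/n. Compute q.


Using the Sobolev embedding formula: 1/q = 1/p - k/n
1/q = 1/2 - 2/5 = 1/10
q = 1/(1/10) = 10

10.0000


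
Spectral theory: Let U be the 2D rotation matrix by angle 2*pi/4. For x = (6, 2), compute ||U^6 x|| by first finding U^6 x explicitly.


U is a rotation by theta = 2*pi/4
U^6 = rotation by 6*theta = 12*pi/4 = 4*pi/4 (mod 2*pi)
cos(4*pi/4) = -1.0000, sin(4*pi/4) = 0.0000
U^6 x = (-1.0000 * 6 - 0.0000 * 2, 0.0000 * 6 + -1.0000 * 2)
= (-6.0000, -2.0000)
||U^6 x|| = sqrt((-6.0000)^2 + (-2.0000)^2) = sqrt(40.0000) = 6.3246

6.3246


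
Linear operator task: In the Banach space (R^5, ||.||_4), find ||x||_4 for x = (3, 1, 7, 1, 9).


The l^4 norm = (sum |x_i|^4)^(1/4)
Sum of 4th powers = 81 + 1 + 2401 + 1 + 6561 = 9045
||x||_4 = (9045)^(1/4) = 9.7522

9.7522


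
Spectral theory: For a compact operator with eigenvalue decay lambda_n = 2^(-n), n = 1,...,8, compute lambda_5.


The eigenvalue formula gives lambda_5 = 1/2^5
= 1/32
= 0.0312

0.0312


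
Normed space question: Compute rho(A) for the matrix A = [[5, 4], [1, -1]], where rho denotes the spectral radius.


For a 2x2 matrix, eigenvalues satisfy lambda^2 - (trace)*lambda + det = 0
trace = 5 + -1 = 4
det = 5*-1 - 4*1 = -9
discriminant = 4^2 - 4*(-9) = 52
spectral radius = max |eigenvalue| = 5.6056

5.6056


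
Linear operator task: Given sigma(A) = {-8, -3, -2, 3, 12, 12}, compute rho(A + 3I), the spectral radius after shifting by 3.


Spectrum of A + 3I = {-5, 0, 1, 6, 15, 15}
Spectral radius = max |lambda| over the shifted spectrum
= max(5, 0, 1, 6, 15, 15) = 15

15


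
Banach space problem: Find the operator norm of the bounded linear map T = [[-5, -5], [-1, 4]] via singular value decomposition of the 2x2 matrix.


A^T A = [[26, 21], [21, 41]]
trace(A^T A) = 67, det(A^T A) = 625
discriminant = 67^2 - 4*625 = 1989
Largest eigenvalue of A^T A = (trace + sqrt(disc))/2 = 55.7991
||T|| = sqrt(55.7991) = 7.4699

7.4699


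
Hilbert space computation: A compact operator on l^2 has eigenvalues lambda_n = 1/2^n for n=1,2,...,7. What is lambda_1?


The eigenvalue formula gives lambda_1 = 1/2^1
= 1/2
= 0.5000

0.5000


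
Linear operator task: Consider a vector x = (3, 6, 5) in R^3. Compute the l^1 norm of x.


The l^1 norm equals the sum of absolute values of all components.
||x||_1 = 3 + 6 + 5
= 14

14.0000


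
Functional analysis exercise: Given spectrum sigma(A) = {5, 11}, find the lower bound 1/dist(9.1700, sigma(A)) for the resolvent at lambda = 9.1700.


dist(9.1700, {5, 11}) = min(|9.1700 - 5|, |9.1700 - 11|)
= min(4.1700, 1.8300) = 1.8300
Resolvent bound = 1/1.8300 = 0.5464

0.5464


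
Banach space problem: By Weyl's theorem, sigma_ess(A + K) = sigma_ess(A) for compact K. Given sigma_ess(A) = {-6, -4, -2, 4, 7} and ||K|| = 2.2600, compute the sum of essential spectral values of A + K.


By Weyl's theorem, the essential spectrum is invariant under compact perturbations.
sigma_ess(A + K) = sigma_ess(A) = {-6, -4, -2, 4, 7}
Sum = -6 + -4 + -2 + 4 + 7 = -1

-1


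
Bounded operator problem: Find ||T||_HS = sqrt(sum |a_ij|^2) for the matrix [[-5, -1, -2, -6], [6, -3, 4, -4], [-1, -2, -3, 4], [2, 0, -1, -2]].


The Hilbert-Schmidt norm is sqrt(sum of squares of all entries).
Sum of squares = (-5)^2 + (-1)^2 + (-2)^2 + (-6)^2 + 6^2 + (-3)^2 + 4^2 + (-4)^2 + (-1)^2 + (-2)^2 + (-3)^2 + 4^2 + 2^2 + 0^2 + (-1)^2 + (-2)^2
= 25 + 1 + 4 + 36 + 36 + 9 + 16 + 16 + 1 + 4 + 9 + 16 + 4 + 0 + 1 + 4 = 182
||T||_HS = sqrt(182) = 13.4907

13.4907


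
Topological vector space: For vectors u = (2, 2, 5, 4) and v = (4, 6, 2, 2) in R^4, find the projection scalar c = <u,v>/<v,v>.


Computing <u,v> = 2*4 + 2*6 + 5*2 + 4*2 = 38
Computing <v,v> = 4^2 + 6^2 + 2^2 + 2^2 = 60
Projection coefficient = 38/60 = 0.6333

0.6333


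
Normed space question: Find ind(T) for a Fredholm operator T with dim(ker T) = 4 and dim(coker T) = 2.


The Fredholm index is defined as ind(T) = dim(ker T) - dim(coker T)
= 4 - 2
= 2

2


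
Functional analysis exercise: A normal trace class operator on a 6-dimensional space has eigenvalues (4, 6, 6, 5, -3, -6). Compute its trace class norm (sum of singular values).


For a normal operator, singular values equal |eigenvalues|.
Trace norm = sum |lambda_i| = 4 + 6 + 6 + 5 + 3 + 6
= 30

30


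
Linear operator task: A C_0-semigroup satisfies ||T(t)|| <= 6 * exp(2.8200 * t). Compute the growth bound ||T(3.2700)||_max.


||T(3.2700)|| <= 6 * exp(2.8200 * 3.2700)
= 6 * exp(9.2214)
= 6 * 10111.2101
= 60667.2607

60667.2607


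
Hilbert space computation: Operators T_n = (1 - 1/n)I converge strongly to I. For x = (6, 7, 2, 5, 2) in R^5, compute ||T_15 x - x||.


T_15 x - x = (1 - 1/15)x - x = -x/15
||x|| = sqrt(118) = 10.8628
||T_15 x - x|| = ||x||/15 = 10.8628/15 = 0.7242

0.7242


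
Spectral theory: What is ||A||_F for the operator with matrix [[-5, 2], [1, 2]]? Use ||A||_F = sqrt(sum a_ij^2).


||A||_F^2 = sum a_ij^2
= (-5)^2 + 2^2 + 1^2 + 2^2
= 25 + 4 + 1 + 4 = 34
||A||_F = sqrt(34) = 5.8310

5.8310


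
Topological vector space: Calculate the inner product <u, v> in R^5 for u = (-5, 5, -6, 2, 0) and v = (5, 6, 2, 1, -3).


Computing the standard inner product <u, v> = sum u_i * v_i
= -5*5 + 5*6 + -6*2 + 2*1 + 0*-3
= -25 + 30 + -12 + 2 + 0
= -5

-5


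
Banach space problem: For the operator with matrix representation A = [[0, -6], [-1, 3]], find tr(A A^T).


trace(A * A^T) = sum of squares of all entries
= 0^2 + (-6)^2 + (-1)^2 + 3^2
= 0 + 36 + 1 + 9
= 46

46


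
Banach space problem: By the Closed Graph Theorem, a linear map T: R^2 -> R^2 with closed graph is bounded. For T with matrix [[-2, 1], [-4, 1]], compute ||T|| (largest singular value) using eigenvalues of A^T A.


A^T A = [[20, -6], [-6, 2]]
trace(A^T A) = 22, det(A^T A) = 4
discriminant = 22^2 - 4*4 = 468
Largest eigenvalue of A^T A = (trace + sqrt(disc))/2 = 21.8167
||T|| = sqrt(21.8167) = 4.6708

4.6708


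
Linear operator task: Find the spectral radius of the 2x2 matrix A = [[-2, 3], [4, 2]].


For a 2x2 matrix, eigenvalues satisfy lambda^2 - (trace)*lambda + det = 0
trace = -2 + 2 = 0
det = -2*2 - 3*4 = -16
discriminant = 0^2 - 4*(-16) = 64
spectral radius = max |eigenvalue| = 4.0000

4.0000


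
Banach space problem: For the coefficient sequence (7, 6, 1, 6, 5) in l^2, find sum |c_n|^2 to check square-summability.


sum |c_n|^2 = 7^2 + 6^2 + 1^2 + 6^2 + 5^2
= 49 + 36 + 1 + 36 + 25
= 147

147


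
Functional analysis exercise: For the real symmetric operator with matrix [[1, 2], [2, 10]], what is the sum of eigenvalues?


For a self-adjoint (symmetric) matrix, the eigenvalues are real.
The sum of eigenvalues equals the trace of the matrix.
trace = 1 + 10 = 11

11


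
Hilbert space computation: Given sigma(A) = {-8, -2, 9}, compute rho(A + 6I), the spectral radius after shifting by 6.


Spectrum of A + 6I = {-2, 4, 15}
Spectral radius = max |lambda| over the shifted spectrum
= max(2, 4, 15) = 15

15


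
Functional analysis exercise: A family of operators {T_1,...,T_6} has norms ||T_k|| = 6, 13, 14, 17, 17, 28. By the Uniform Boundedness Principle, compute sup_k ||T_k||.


By the Uniform Boundedness Principle, the supremum of norms is finite.
sup_k ||T_k|| = max(6, 13, 14, 17, 17, 28) = 28

28


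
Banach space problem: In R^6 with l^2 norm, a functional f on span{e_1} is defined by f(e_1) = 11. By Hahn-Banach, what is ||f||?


The norm of f is given by ||f|| = sup_{||x||=1} |f(x)|.
On span{e_1}, ||e_1|| = 1, so ||f|| = |f(e_1)| / ||e_1||
= |11| / 1 = 11.0000

11.0000


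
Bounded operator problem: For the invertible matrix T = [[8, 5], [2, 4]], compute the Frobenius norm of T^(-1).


det(T) = 8*4 - 5*2 = 22
T^(-1) = (1/22) * [[4, -5], [-2, 8]] = [[0.1818, -0.2273], [-0.0909, 0.3636]]
||T^(-1)||_F^2 = 0.1818^2 + (-0.2273)^2 + (-0.0909)^2 + 0.3636^2 = 0.2252
||T^(-1)||_F = sqrt(0.2252) = 0.4746

0.4746


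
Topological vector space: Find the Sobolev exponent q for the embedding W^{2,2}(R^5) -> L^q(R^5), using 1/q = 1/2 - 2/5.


Using the Sobolev embedding formula: 1/q = 1/p - k/n
1/q = 1/2 - 2/5 = 1/10
q = 1/(1/10) = 10

10.0000


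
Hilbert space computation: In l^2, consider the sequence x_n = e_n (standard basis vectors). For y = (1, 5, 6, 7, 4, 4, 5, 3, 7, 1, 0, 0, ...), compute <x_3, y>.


x_3 = e_3 is the standard basis vector with 1 in position 3.
<x_3, y> = y_3 = 6
As n -> infinity, <x_n, y> -> 0, confirming weak convergence of (x_n) to 0.

6


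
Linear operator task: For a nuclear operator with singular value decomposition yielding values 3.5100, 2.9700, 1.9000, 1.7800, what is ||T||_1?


The nuclear norm is the sum of all singular values.
||T||_1 = 3.5100 + 2.9700 + 1.9000 + 1.7800
= 10.1600

10.1600


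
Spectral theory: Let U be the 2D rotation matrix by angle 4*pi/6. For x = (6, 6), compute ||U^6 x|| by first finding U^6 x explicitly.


U is a rotation by theta = 4*pi/6
U^6 = rotation by 6*theta = 24*pi/6 = 0*pi/6 (mod 2*pi)
cos(0*pi/6) = 1.0000, sin(0*pi/6) = 0.0000
U^6 x = (1.0000 * 6 - 0.0000 * 6, 0.0000 * 6 + 1.0000 * 6)
= (6.0000, 6.0000)
||U^6 x|| = sqrt(6.0000^2 + 6.0000^2) = sqrt(72.0000) = 8.4853

8.4853


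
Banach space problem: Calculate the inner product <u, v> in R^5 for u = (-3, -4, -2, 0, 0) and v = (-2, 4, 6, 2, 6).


Computing the standard inner product <u, v> = sum u_i * v_i
= -3*-2 + -4*4 + -2*6 + 0*2 + 0*6
= 6 + -16 + -12 + 0 + 0
= -22

-22


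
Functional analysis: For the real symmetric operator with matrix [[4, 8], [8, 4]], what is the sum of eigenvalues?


For a self-adjoint (symmetric) matrix, the eigenvalues are real.
The sum of eigenvalues equals the trace of the matrix.
trace = 4 + 4 = 8

8


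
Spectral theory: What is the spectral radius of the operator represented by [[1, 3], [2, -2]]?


For a 2x2 matrix, eigenvalues satisfy lambda^2 - (trace)*lambda + det = 0
trace = 1 + -2 = -1
det = 1*-2 - 3*2 = -8
discriminant = (-1)^2 - 4*(-8) = 33
spectral radius = max |eigenvalue| = 3.3723

3.3723


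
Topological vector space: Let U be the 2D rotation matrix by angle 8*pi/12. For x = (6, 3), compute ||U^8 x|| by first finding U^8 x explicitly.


U is a rotation by theta = 8*pi/12
U^8 = rotation by 8*theta = 64*pi/12 = 16*pi/12 (mod 2*pi)
cos(16*pi/12) = -0.5000, sin(16*pi/12) = -0.8660
U^8 x = (-0.5000 * 6 - -0.8660 * 3, -0.8660 * 6 + -0.5000 * 3)
= (-0.4019, -6.6962)
||U^8 x|| = sqrt((-0.4019)^2 + (-6.6962)^2) = sqrt(45.0000) = 6.7082

6.7082


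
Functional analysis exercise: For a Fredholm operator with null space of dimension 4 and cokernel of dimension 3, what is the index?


The Fredholm index is defined as ind(T) = dim(ker T) - dim(coker T)
= 4 - 3
= 1

1


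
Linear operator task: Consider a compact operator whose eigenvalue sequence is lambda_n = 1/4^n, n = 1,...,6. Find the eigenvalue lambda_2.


The eigenvalue formula gives lambda_2 = 1/4^2
= 1/16
= 0.0625

0.0625


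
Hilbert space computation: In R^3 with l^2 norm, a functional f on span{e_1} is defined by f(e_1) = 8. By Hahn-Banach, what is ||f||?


The norm of f is given by ||f|| = sup_{||x||=1} |f(x)|.
On span{e_1}, ||e_1|| = 1, so ||f|| = |f(e_1)| / ||e_1||
= |8| / 1 = 8.0000

8.0000


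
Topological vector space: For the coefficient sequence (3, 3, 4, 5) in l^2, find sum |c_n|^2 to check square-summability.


sum |c_n|^2 = 3^2 + 3^2 + 4^2 + 5^2
= 9 + 9 + 16 + 25
= 59

59


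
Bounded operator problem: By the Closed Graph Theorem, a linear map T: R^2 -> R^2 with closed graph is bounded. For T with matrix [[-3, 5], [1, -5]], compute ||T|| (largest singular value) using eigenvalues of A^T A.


A^T A = [[10, -20], [-20, 50]]
trace(A^T A) = 60, det(A^T A) = 100
discriminant = 60^2 - 4*100 = 3200
Largest eigenvalue of A^T A = (trace + sqrt(disc))/2 = 58.2843
||T|| = sqrt(58.2843) = 7.6344

7.6344


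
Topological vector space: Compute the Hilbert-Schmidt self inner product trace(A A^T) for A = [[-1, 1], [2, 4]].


trace(A * A^T) = sum of squares of all entries
= (-1)^2 + 1^2 + 2^2 + 4^2
= 1 + 1 + 4 + 16
= 22

22


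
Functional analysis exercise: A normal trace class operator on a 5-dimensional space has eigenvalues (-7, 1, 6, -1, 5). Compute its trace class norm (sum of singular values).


For a normal operator, singular values equal |eigenvalues|.
Trace norm = sum |lambda_i| = 7 + 1 + 6 + 1 + 5
= 20

20


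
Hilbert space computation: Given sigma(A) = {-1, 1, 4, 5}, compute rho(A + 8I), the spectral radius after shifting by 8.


Spectrum of A + 8I = {7, 9, 12, 13}
Spectral radius = max |lambda| over the shifted spectrum
= max(7, 9, 12, 13) = 13

13


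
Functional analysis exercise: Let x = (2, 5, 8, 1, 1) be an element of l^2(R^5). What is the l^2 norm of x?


The l^2 norm = (sum |x_i|^2)^(1/2)
Sum of 2th powers = 4 + 25 + 64 + 1 + 1 = 95
||x||_2 = (95)^(1/2) = 9.7468

9.7468


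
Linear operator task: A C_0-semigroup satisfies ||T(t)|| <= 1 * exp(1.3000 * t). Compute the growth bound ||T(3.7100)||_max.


||T(3.7100)|| <= 1 * exp(1.3000 * 3.7100)
= 1 * exp(4.8230)
= 1 * 124.3375
= 124.3375

124.3375


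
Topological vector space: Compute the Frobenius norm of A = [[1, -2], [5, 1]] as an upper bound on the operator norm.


||A||_F^2 = sum a_ij^2
= 1^2 + (-2)^2 + 5^2 + 1^2
= 1 + 4 + 25 + 1 = 31
||A||_F = sqrt(31) = 5.5678

5.5678


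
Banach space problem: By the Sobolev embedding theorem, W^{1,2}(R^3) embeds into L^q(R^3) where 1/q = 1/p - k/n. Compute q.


Using the Sobolev embedding formula: 1/q = 1/p - k/n
1/q = 1/2 - 1/3 = 1/6
q = 1/(1/6) = 6

6.0000


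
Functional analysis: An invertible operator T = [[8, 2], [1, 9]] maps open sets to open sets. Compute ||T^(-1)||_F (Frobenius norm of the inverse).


det(T) = 8*9 - 2*1 = 70
T^(-1) = (1/70) * [[9, -2], [-1, 8]] = [[0.1286, -0.0286], [-0.0143, 0.1143]]
||T^(-1)||_F^2 = 0.1286^2 + (-0.0286)^2 + (-0.0143)^2 + 0.1143^2 = 0.0306
||T^(-1)||_F = sqrt(0.0306) = 0.1750

0.1750


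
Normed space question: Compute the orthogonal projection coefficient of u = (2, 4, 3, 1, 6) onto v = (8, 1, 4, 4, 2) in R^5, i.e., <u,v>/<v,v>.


Computing <u,v> = 2*8 + 4*1 + 3*4 + 1*4 + 6*2 = 48
Computing <v,v> = 8^2 + 1^2 + 4^2 + 4^2 + 2^2 = 101
Projection coefficient = 48/101 = 0.4752

0.4752


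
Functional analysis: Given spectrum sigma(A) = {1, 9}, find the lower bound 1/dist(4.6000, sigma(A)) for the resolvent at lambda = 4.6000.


dist(4.6000, {1, 9}) = min(|4.6000 - 1|, |4.6000 - 9|)
= min(3.6000, 4.4000) = 3.6000
Resolvent bound = 1/3.6000 = 0.2778

0.2778


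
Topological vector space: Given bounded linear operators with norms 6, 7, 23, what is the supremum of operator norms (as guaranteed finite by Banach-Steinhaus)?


By the Uniform Boundedness Principle, the supremum of norms is finite.
sup_k ||T_k|| = max(6, 7, 23) = 23

23


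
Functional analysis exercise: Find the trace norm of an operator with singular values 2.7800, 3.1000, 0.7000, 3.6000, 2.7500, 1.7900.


The nuclear norm is the sum of all singular values.
||T||_1 = 2.7800 + 3.1000 + 0.7000 + 3.6000 + 2.7500 + 1.7900
= 14.7200

14.7200


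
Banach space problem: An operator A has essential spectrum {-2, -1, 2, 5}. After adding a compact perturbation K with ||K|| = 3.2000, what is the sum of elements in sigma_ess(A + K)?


By Weyl's theorem, the essential spectrum is invariant under compact perturbations.
sigma_ess(A + K) = sigma_ess(A) = {-2, -1, 2, 5}
Sum = -2 + -1 + 2 + 5 = 4

4


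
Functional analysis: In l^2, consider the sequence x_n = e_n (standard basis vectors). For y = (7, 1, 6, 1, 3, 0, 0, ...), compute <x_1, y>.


x_1 = e_1 is the standard basis vector with 1 in position 1.
<x_1, y> = y_1 = 7
As n -> infinity, <x_n, y> -> 0, confirming weak convergence of (x_n) to 0.

7


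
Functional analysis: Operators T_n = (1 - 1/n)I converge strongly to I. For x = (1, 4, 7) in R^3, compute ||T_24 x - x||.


T_24 x - x = (1 - 1/24)x - x = -x/24
||x|| = sqrt(66) = 8.1240
||T_24 x - x|| = ||x||/24 = 8.1240/24 = 0.3385

0.3385


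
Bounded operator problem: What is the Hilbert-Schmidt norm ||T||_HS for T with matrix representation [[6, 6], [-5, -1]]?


The Hilbert-Schmidt norm is sqrt(sum of squares of all entries).
Sum of squares = 6^2 + 6^2 + (-5)^2 + (-1)^2
= 36 + 36 + 25 + 1 = 98
||T||_HS = sqrt(98) = 9.8995

9.8995


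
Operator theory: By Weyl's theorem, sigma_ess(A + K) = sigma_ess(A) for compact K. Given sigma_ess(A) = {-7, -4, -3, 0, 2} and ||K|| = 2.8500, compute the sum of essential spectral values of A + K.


By Weyl's theorem, the essential spectrum is invariant under compact perturbations.
sigma_ess(A + K) = sigma_ess(A) = {-7, -4, -3, 0, 2}
Sum = -7 + -4 + -3 + 0 + 2 = -12

-12


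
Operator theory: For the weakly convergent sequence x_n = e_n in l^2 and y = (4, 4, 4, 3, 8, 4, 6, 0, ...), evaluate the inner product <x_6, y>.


x_6 = e_6 is the standard basis vector with 1 in position 6.
<x_6, y> = y_6 = 4
As n -> infinity, <x_n, y> -> 0, confirming weak convergence of (x_n) to 0.

4


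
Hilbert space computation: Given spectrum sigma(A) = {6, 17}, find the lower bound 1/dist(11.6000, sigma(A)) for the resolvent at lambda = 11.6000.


dist(11.6000, {6, 17}) = min(|11.6000 - 6|, |11.6000 - 17|)
= min(5.6000, 5.4000) = 5.4000
Resolvent bound = 1/5.4000 = 0.1852

0.1852


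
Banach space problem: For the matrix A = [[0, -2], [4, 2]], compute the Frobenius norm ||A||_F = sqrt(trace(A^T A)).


||A||_F^2 = sum a_ij^2
= 0^2 + (-2)^2 + 4^2 + 2^2
= 0 + 4 + 16 + 4 = 24
||A||_F = sqrt(24) = 4.8990

4.8990


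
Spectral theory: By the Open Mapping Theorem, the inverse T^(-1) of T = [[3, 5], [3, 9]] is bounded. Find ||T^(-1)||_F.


det(T) = 3*9 - 5*3 = 12
T^(-1) = (1/12) * [[9, -5], [-3, 3]] = [[0.7500, -0.4167], [-0.2500, 0.2500]]
||T^(-1)||_F^2 = 0.7500^2 + (-0.4167)^2 + (-0.2500)^2 + 0.2500^2 = 0.8611
||T^(-1)||_F = sqrt(0.8611) = 0.9280

0.9280


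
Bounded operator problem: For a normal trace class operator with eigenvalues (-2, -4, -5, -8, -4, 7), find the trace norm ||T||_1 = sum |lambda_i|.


For a normal operator, singular values equal |eigenvalues|.
Trace norm = sum |lambda_i| = 2 + 4 + 5 + 8 + 4 + 7
= 30

30


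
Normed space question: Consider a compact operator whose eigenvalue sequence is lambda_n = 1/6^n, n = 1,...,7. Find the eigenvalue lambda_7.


The eigenvalue formula gives lambda_7 = 1/6^7
= 1/279936
= 3.5722e-06

3.5722e-06


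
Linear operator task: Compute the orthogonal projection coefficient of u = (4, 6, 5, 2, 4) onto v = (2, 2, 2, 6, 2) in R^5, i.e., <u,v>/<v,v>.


Computing <u,v> = 4*2 + 6*2 + 5*2 + 2*6 + 4*2 = 50
Computing <v,v> = 2^2 + 2^2 + 2^2 + 6^2 + 2^2 = 52
Projection coefficient = 50/52 = 0.9615

0.9615


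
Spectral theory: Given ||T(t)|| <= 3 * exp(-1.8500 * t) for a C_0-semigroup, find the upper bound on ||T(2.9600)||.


||T(2.9600)|| <= 3 * exp(-1.8500 * 2.9600)
= 3 * exp(-5.4760)
= 3 * 0.0042
= 0.0126

0.0126


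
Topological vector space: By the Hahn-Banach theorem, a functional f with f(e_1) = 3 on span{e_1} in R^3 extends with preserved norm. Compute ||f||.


The norm of f is given by ||f|| = sup_{||x||=1} |f(x)|.
On span{e_1}, ||e_1|| = 1, so ||f|| = |f(e_1)| / ||e_1||
= |3| / 1 = 3.0000

3.0000


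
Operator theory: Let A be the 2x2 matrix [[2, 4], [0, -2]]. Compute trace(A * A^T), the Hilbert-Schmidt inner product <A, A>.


trace(A * A^T) = sum of squares of all entries
= 2^2 + 4^2 + 0^2 + (-2)^2
= 4 + 16 + 0 + 4
= 24

24


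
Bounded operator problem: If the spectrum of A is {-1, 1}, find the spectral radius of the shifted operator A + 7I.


Spectrum of A + 7I = {6, 8}
Spectral radius = max |lambda| over the shifted spectrum
= max(6, 8) = 8

8


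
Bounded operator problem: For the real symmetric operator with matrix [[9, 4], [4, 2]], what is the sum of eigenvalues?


For a self-adjoint (symmetric) matrix, the eigenvalues are real.
The sum of eigenvalues equals the trace of the matrix.
trace = 9 + 2 = 11

11


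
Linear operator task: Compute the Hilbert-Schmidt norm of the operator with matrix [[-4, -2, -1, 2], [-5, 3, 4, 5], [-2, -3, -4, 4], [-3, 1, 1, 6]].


The Hilbert-Schmidt norm is sqrt(sum of squares of all entries).
Sum of squares = (-4)^2 + (-2)^2 + (-1)^2 + 2^2 + (-5)^2 + 3^2 + 4^2 + 5^2 + (-2)^2 + (-3)^2 + (-4)^2 + 4^2 + (-3)^2 + 1^2 + 1^2 + 6^2
= 16 + 4 + 1 + 4 + 25 + 9 + 16 + 25 + 4 + 9 + 16 + 16 + 9 + 1 + 1 + 36 = 192
||T||_HS = sqrt(192) = 13.8564

13.8564
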